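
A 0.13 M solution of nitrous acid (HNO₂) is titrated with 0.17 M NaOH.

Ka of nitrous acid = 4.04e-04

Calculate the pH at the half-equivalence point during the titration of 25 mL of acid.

At half-equivalence [HA] = [A⁻], so Henderson-Hasselbalch gives pH = pKa = -log(4.04e-04) = 3.39.

pH = pKa = 3.39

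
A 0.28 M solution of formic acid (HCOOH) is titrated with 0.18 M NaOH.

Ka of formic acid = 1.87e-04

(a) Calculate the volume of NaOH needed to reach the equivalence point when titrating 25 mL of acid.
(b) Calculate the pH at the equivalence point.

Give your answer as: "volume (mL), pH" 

moles acid = 0.28 × 25/1000 = 0.007 mol; V_base = moles/0.18 × 1000 = 38.9 mL. At equivalence only the conjugate base is present: [A⁻] = 0.007/0.064 = 1.0957e-01 M. Kb = Kw/Ka = 5.35e-11; [OH⁻] = √(Kb × [A⁻]) = 2.4206e-06; pOH = 5.62; pH = 14 - pOH = 8.38.

V = 38.9 mL, pH = 8.38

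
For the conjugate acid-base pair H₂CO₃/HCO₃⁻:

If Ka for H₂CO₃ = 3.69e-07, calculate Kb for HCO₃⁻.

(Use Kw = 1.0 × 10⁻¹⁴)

For a conjugate pair Ka × Kb = Kw, so Kb = Kw/Ka = 1.0 × 10⁻¹⁴ / 3.69e-07 = 2.71e-08.

K_b = 2.71e-08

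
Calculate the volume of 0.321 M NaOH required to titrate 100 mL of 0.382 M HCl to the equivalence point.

At equivalence: moles acid = moles base. moles HCl = 0.382 × 100/1000 = 0.0382 mol. V_base = moles / 0.321 × 1000 = 119.0 mL.

V_{base} = 119.0 mL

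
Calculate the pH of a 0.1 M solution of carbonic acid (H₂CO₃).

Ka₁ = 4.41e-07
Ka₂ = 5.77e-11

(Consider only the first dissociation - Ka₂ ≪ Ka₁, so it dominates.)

First dissociation dominates. From Ka₁ = [H⁺][HA⁻]/[H₂A], x² + Ka₁·x − Ka₁·C = 0 with C = 0.1 M and Ka₁ = 4.41e-07. Solving: [H⁺] = (−Ka₁ + √(Ka₁² + 4·Ka₁·C)) / 2 = 2.0978e-04 M. pH = -log(2.0978e-04) = 3.68.

pH = 3.68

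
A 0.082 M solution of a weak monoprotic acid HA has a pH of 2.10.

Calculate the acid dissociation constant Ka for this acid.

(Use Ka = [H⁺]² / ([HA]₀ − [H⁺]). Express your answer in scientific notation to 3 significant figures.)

[H⁺] = 10^(−pH) = 10^(−2.10) = 7.943e-03 M. For HA ⇌ H⁺ + A⁻, Ka = [H⁺][A⁻]/[HA] = [H⁺]² / ([HA]₀ − [H⁺]) = (7.943e-03)² / (0.082 − 7.943e-03) = 8.52e-04.

K_a = 8.52e-04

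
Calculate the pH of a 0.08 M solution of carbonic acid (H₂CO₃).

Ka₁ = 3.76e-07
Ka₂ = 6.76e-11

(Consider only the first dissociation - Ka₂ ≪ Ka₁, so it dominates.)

First dissociation dominates. From Ka₁ = [H⁺][HA⁻]/[H₂A], x² + Ka₁·x − Ka₁·C = 0 with C = 0.08 M and Ka₁ = 3.76e-07. Solving: [H⁺] = (−Ka₁ + √(Ka₁² + 4·Ka₁·C)) / 2 = 1.7325e-04 M. pH = -log(1.7325e-04) = 3.76.

pH = 3.76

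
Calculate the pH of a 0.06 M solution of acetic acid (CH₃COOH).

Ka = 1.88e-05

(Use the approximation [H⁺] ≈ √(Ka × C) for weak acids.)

[H⁺] = √(Ka × C) = √(1.88e-05 × 0.06) = 1.0621e-03. pH = -log(1.0621e-03)

pH = 2.97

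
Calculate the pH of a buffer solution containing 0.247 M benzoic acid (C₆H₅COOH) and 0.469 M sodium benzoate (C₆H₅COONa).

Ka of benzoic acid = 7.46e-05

pKa = -log(7.46e-05) = 4.13. pH = pKa + log([A⁻]/[HA]) = 4.13 + log(0.469/0.247)

pH = 4.41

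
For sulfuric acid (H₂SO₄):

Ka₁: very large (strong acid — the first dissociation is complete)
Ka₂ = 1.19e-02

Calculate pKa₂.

pKa₂ = -log(Ka₂) = -log(1.19e-02) = 1.92.

pK_{a2} = 1.92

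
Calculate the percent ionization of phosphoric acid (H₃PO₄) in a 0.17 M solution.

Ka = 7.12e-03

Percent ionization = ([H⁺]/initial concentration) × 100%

Using Ka equilibrium: x² + Ka×x - Ka×C = 0. Solving: [H⁺] = 3.1412e-02. Percent = (3.1412e-02/0.17) × 100

Percent ionization = 18.5%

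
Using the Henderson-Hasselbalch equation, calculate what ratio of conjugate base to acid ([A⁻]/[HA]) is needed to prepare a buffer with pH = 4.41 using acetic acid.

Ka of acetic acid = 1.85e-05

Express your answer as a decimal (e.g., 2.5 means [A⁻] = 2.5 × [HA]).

pKa = -log(1.85e-05) = 4.7328. pH = pKa + log([A⁻]/[HA]), so log([A⁻]/[HA]) = pH − pKa = 4.41 − 4.7328 = -0.3228. [A⁻]/[HA] = 10^(-0.3228) = 0.476

[A⁻]/[HA] = 0.476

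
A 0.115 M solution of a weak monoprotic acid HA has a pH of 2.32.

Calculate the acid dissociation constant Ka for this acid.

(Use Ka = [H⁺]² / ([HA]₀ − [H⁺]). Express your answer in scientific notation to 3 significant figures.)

[H⁺] = 10^(−pH) = 10^(−2.32) = 4.786e-03 M. For HA ⇌ H⁺ + A⁻, Ka = [H⁺][A⁻]/[HA] = [H⁺]² / ([HA]₀ − [H⁺]) = (4.786e-03)² / (0.115 − 4.786e-03) = 2.08e-04.

K_a = 2.08e-04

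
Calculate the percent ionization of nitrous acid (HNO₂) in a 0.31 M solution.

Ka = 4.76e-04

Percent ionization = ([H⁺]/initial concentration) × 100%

Using Ka equilibrium: x² + Ka×x - Ka×C = 0. Solving: [H⁺] = 1.1912e-02. Percent = (1.1912e-02/0.31) × 100

Percent ionization = 3.84%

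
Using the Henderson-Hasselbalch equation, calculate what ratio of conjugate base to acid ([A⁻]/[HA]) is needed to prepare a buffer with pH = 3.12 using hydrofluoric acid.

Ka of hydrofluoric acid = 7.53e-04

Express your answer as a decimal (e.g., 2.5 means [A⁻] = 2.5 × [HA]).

pKa = -log(7.53e-04) = 3.1232. pH = pKa + log([A⁻]/[HA]), so log([A⁻]/[HA]) = pH − pKa = 3.12 − 3.1232 = -0.0032. [A⁻]/[HA] = 10^(-0.0032) = 0.993

[A⁻]/[HA] = 0.993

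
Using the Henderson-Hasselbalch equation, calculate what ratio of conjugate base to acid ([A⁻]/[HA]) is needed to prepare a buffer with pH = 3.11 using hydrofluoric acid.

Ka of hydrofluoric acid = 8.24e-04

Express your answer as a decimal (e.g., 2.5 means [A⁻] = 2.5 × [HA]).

pKa = -log(8.24e-04) = 3.0841. pH = pKa + log([A⁻]/[HA]), so log([A⁻]/[HA]) = pH − pKa = 3.11 − 3.0841 = 0.0259. [A⁻]/[HA] = 10^(0.0259) = 1.06

[A⁻]/[HA] = 1.06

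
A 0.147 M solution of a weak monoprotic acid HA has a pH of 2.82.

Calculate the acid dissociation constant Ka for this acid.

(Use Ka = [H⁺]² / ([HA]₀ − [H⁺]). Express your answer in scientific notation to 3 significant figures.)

[H⁺] = 10^(−pH) = 10^(−2.82) = 1.514e-03 M. For HA ⇌ H⁺ + A⁻, Ka = [H⁺][A⁻]/[HA] = [H⁺]² / ([HA]₀ − [H⁺]) = (1.514e-03)² / (0.147 − 1.514e-03) = 1.57e-05.

K_a = 1.57e-05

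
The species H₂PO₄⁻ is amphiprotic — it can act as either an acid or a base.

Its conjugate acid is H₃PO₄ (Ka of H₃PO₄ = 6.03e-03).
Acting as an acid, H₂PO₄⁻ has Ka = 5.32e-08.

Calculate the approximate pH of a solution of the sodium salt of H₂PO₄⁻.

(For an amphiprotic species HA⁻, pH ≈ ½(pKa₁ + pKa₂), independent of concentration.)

pKa₁ = -log(6.03e-03) = 2.22; pKa₂ = -log(5.32e-08) = 7.27. For an amphiprotic species, pH ≈ ½(pKa₁ + pKa₂) = ½(2.22 + 7.27) = 4.75.

pH = 4.75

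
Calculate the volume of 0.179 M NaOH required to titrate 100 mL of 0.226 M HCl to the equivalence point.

At equivalence: moles acid = moles base. moles HCl = 0.226 × 100/1000 = 0.0226 mol. V_base = moles / 0.179 × 1000 = 126.3 mL.

V_{base} = 126.3 mL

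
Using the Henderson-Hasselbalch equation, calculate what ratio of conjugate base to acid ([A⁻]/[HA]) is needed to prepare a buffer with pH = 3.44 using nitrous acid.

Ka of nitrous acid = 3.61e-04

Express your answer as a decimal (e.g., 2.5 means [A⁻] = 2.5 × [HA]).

pKa = -log(3.61e-04) = 3.4425. pH = pKa + log([A⁻]/[HA]), so log([A⁻]/[HA]) = pH − pKa = 3.44 − 3.4425 = -0.0025. [A⁻]/[HA] = 10^(-0.0025) = 0.994

[A⁻]/[HA] = 0.994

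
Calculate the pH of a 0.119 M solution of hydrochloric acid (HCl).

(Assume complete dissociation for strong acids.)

[H⁺] = 0.119 M for strong acid. pH = -log[H⁺] = -log(0.119)

pH = 0.92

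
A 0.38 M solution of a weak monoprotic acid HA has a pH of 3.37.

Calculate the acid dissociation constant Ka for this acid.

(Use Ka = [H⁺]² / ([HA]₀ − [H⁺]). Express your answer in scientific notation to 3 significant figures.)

[H⁺] = 10^(−pH) = 10^(−3.37) = 4.266e-04 M. For HA ⇌ H⁺ + A⁻, Ka = [H⁺][A⁻]/[HA] = [H⁺]² / ([HA]₀ − [H⁺]) = (4.266e-04)² / (0.38 − 4.266e-04) = 4.79e-07.

K_a = 4.79e-07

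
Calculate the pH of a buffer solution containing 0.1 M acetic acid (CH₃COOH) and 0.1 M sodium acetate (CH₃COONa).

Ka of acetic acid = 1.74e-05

pKa = -log(1.74e-05) = 4.76. pH = pKa + log([A⁻]/[HA]) = 4.76 + log(0.1/0.1)

pH = 4.76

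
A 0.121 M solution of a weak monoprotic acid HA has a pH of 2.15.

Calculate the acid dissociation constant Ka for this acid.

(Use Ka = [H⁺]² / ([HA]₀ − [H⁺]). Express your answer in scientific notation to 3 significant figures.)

[H⁺] = 10^(−pH) = 10^(−2.15) = 7.079e-03 M. For HA ⇌ H⁺ + A⁻, Ka = [H⁺][A⁻]/[HA] = [H⁺]² / ([HA]₀ − [H⁺]) = (7.079e-03)² / (0.121 − 7.079e-03) = 4.40e-04.

K_a = 4.40e-04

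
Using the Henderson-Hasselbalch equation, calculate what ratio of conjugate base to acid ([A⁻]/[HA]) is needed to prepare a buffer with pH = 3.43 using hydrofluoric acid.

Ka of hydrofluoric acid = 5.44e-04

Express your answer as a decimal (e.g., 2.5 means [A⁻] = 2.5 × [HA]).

pKa = -log(5.44e-04) = 3.2644. pH = pKa + log([A⁻]/[HA]), so log([A⁻]/[HA]) = pH − pKa = 3.43 − 3.2644 = 0.1656. [A⁻]/[HA] = 10^(0.1656) = 1.46

[A⁻]/[HA] = 1.46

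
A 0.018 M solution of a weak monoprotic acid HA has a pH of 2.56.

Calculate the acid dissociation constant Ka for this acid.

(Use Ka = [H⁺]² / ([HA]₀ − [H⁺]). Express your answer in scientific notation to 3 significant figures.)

[H⁺] = 10^(−pH) = 10^(−2.56) = 2.754e-03 M. For HA ⇌ H⁺ + A⁻, Ka = [H⁺][A⁻]/[HA] = [H⁺]² / ([HA]₀ − [H⁺]) = (2.754e-03)² / (0.018 − 2.754e-03) = 4.98e-04.

K_a = 4.98e-04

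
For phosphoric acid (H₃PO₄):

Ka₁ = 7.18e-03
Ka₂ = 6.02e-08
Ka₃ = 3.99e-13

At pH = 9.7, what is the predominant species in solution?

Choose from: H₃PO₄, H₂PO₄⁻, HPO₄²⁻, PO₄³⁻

pKa₁ = 2.14, pKa₂ = 7.22, pKa₃ = 12.40. For a polyprotic acid the predominant species crosses at each pKa: below pKa_n the protonated form dominates, above it the deprotonated form does. At pH = 9.7, the predominant species is HPO₄²⁻.

HPO₄²⁻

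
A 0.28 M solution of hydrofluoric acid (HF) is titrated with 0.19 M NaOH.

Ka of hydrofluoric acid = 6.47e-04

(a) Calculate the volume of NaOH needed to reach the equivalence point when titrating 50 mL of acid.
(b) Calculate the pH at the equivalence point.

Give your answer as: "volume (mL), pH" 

moles acid = 0.28 × 50/1000 = 0.014 mol; V_base = moles/0.19 × 1000 = 73.7 mL. At equivalence only the conjugate base is present: [A⁻] = 0.014/0.124 = 1.1319e-01 M. Kb = Kw/Ka = 1.55e-11; [OH⁻] = √(Kb × [A⁻]) = 1.3227e-06; pOH = 5.88; pH = 14 - pOH = 8.12.

V = 73.7 mL, pH = 8.12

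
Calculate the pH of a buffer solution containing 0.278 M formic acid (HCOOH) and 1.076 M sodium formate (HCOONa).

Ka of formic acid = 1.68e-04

pKa = -log(1.68e-04) = 3.77. pH = pKa + log([A⁻]/[HA]) = 3.77 + log(1.076/0.278)

pH = 4.36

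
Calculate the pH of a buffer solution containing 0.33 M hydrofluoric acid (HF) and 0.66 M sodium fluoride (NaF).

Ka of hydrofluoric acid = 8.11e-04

pKa = -log(8.11e-04) = 3.09. pH = pKa + log([A⁻]/[HA]) = 3.09 + log(0.66/0.33)

pH = 3.39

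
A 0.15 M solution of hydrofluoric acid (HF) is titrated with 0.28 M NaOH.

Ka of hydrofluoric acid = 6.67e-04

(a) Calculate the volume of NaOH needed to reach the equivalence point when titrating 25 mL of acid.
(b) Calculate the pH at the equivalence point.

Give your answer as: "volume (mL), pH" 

moles acid = 0.15 × 25/1000 = 0.00375 mol; V_base = moles/0.28 × 1000 = 13.4 mL. At equivalence only the conjugate base is present: [A⁻] = 0.00375/0.038 = 9.7674e-02 M. Kb = Kw/Ka = 1.50e-11; [OH⁻] = √(Kb × [A⁻]) = 1.2101e-06; pOH = 5.92; pH = 14 - pOH = 8.08.

V = 13.4 mL, pH = 8.08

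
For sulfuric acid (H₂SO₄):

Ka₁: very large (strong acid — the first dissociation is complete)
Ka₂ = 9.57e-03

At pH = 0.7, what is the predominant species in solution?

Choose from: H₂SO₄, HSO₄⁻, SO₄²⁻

The first dissociation is complete, so H₂SO₄ itself is never the predominant species in water; pKa₂ = -log(9.57e-03) = 2.02. For a polyprotic acid the predominant species crosses at each pKa: below pKa_n the protonated form dominates, above it the deprotonated form does. At pH = 0.7, the predominant species is HSO₄⁻.

HSO₄⁻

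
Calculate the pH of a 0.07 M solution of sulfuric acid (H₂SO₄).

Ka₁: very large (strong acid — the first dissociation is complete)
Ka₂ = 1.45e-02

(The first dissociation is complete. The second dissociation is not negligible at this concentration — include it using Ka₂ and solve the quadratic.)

First dissociation is complete: [H⁺]₀ = [HSO₄⁻]₀ = C = 0.07 M. Second dissociation HSO₄⁻ ⇌ H⁺ + SO₄²⁻: let x = [SO₄²⁻]. Ka₂ = (C + x)·x / (C − x) = 1.45e-02 → x² + (C + Ka₂)·x − Ka₂·C = 0 → x² + 0.08450·x − 1.015e-03 = 0. x = (−0.08450 + √(0.08450² + 4 × 1.015e-03)) / 2 = 1.0666e-02 M. [H⁺] = C + x = 0.07 + 1.0666e-02 = 8.0666e-02 M. pH = -log(8.0666e-02) = 1.09.

pH = 1.09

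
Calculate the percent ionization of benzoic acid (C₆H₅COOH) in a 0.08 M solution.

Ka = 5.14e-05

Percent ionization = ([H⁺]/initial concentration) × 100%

Using Ka equilibrium: x² + Ka×x - Ka×C = 0. Solving: [H⁺] = 2.0023e-03. Percent = (2.0023e-03/0.08) × 100

Percent ionization = 2.5%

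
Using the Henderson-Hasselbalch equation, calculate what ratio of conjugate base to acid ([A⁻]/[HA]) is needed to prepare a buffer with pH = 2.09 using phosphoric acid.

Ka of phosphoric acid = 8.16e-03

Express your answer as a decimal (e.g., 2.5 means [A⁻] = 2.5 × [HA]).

pKa = -log(8.16e-03) = 2.0883. pH = pKa + log([A⁻]/[HA]), so log([A⁻]/[HA]) = pH − pKa = 2.09 − 2.0883 = 0.0017. [A⁻]/[HA] = 10^(0.0017) = 1.00

[A⁻]/[HA] = 1.00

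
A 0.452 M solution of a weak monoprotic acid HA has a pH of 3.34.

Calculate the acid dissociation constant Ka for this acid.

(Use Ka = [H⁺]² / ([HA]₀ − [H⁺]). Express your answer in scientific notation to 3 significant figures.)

[H⁺] = 10^(−pH) = 10^(−3.34) = 4.571e-04 M. For HA ⇌ H⁺ + A⁻, Ka = [H⁺][A⁻]/[HA] = [H⁺]² / ([HA]₀ − [H⁺]) = (4.571e-04)² / (0.452 − 4.571e-04) = 4.63e-07.

K_a = 4.63e-07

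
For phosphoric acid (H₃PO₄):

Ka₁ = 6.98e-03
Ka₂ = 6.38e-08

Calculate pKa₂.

pKa₂ = -log(Ka₂) = -log(6.38e-08) = 7.20.

pK_{a2} = 7.20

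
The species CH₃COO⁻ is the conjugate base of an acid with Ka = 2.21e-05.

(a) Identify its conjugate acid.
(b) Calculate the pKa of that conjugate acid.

(a) The conjugate acid is formed by adding one H⁺ to CH₃COO⁻, giving CH₃COOH. (b) pKa = -log(Ka) = -log(2.21e-05) = 4.66.

Conjugate acid: CH₃COOH; pK_a = 4.66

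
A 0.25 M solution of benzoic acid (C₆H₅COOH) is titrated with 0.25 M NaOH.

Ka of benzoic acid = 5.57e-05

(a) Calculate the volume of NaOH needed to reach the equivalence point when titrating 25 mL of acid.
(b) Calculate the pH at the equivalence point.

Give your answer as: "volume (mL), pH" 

moles acid = 0.25 × 25/1000 = 0.00625 mol; V_base = moles/0.25 × 1000 = 25.0 mL. At equivalence only the conjugate base is present: [A⁻] = 0.00625/0.050 = 1.2500e-01 M. Kb = Kw/Ka = 1.80e-10; [OH⁻] = √(Kb × [A⁻]) = 4.7373e-06; pOH = 5.32; pH = 14 - pOH = 8.68.

V = 25.0 mL, pH = 8.68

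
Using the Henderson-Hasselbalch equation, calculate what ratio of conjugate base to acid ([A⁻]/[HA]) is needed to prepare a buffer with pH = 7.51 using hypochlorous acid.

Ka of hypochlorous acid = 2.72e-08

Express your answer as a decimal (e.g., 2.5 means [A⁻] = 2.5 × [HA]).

pKa = -log(2.72e-08) = 7.5654. pH = pKa + log([A⁻]/[HA]), so log([A⁻]/[HA]) = pH − pKa = 7.51 − 7.5654 = -0.0554. [A⁻]/[HA] = 10^(-0.0554) = 0.880

[A⁻]/[HA] = 0.880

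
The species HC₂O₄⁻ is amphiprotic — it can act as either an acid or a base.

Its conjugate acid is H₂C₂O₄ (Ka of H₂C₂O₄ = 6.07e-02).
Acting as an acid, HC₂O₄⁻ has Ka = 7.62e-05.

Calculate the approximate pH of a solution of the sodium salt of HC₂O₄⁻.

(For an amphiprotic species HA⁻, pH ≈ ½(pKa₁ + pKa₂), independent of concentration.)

pKa₁ = -log(6.07e-02) = 1.22; pKa₂ = -log(7.62e-05) = 4.12. For an amphiprotic species, pH ≈ ½(pKa₁ + pKa₂) = ½(1.22 + 4.12) = 2.67.

pH = 2.67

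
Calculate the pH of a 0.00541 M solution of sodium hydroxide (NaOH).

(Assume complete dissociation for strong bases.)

[OH⁻] = 0.00541 M for strong base. pOH = -log[OH⁻] = 2.27, pH = 14 - pOH

pH = 11.73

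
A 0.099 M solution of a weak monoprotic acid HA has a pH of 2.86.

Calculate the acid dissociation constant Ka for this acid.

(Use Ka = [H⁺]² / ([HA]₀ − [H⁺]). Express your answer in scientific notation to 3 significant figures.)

[H⁺] = 10^(−pH) = 10^(−2.86) = 1.380e-03 M. For HA ⇌ H⁺ + A⁻, Ka = [H⁺][A⁻]/[HA] = [H⁺]² / ([HA]₀ − [H⁺]) = (1.380e-03)² / (0.099 − 1.380e-03) = 1.95e-05.

K_a = 1.95e-05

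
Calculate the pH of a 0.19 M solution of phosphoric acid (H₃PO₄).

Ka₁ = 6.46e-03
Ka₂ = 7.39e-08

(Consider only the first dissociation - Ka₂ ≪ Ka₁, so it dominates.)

First dissociation dominates. From Ka₁ = [H⁺][HA⁻]/[H₂A], x² + Ka₁·x − Ka₁·C = 0 with C = 0.19 M and Ka₁ = 6.46e-03. Solving: [H⁺] = (−Ka₁ + √(Ka₁² + 4·Ka₁·C)) / 2 = 3.1953e-02 M. pH = -log(3.1953e-02) = 1.50.

pH = 1.50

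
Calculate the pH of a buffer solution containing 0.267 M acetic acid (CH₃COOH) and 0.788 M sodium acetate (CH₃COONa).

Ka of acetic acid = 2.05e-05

pKa = -log(2.05e-05) = 4.69. pH = pKa + log([A⁻]/[HA]) = 4.69 + log(0.788/0.267)

pH = 5.16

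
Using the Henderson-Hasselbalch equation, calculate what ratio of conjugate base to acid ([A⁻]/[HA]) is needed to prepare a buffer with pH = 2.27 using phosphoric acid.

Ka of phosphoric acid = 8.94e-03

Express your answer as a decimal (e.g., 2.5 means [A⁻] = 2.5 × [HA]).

pKa = -log(8.94e-03) = 2.0487. pH = pKa + log([A⁻]/[HA]), so log([A⁻]/[HA]) = pH − pKa = 2.27 − 2.0487 = 0.2213. [A⁻]/[HA] = 10^(0.2213) = 1.66

[A⁻]/[HA] = 1.66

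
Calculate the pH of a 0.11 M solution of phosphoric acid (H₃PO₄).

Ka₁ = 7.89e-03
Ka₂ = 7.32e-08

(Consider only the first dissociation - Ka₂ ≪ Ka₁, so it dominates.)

First dissociation dominates. From Ka₁ = [H⁺][HA⁻]/[H₂A], x² + Ka₁·x − Ka₁·C = 0 with C = 0.11 M and Ka₁ = 7.89e-03. Solving: [H⁺] = (−Ka₁ + √(Ka₁² + 4·Ka₁·C)) / 2 = 2.5778e-02 M. pH = -log(2.5778e-02) = 1.59.

pH = 1.59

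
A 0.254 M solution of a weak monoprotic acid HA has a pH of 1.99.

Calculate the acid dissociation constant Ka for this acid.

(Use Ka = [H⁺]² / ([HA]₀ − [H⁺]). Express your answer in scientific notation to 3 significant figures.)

[H⁺] = 10^(−pH) = 10^(−1.99) = 1.023e-02 M. For HA ⇌ H⁺ + A⁻, Ka = [H⁺][A⁻]/[HA] = [H⁺]² / ([HA]₀ − [H⁺]) = (1.023e-02)² / (0.254 − 1.023e-02) = 4.30e-04.

K_a = 4.30e-04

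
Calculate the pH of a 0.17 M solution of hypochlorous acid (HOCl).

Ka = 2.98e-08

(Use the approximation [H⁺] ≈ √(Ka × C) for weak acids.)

[H⁺] = √(Ka × C) = √(2.98e-08 × 0.17) = 7.1176e-05. pH = -log(7.1176e-05)

pH = 4.15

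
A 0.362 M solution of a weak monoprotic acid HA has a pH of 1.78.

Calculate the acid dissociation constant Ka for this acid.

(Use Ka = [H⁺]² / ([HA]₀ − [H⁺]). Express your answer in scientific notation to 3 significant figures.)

[H⁺] = 10^(−pH) = 10^(−1.78) = 1.660e-02 M. For HA ⇌ H⁺ + A⁻, Ka = [H⁺][A⁻]/[HA] = [H⁺]² / ([HA]₀ − [H⁺]) = (1.660e-02)² / (0.362 − 1.660e-02) = 7.97e-04.

K_a = 7.97e-04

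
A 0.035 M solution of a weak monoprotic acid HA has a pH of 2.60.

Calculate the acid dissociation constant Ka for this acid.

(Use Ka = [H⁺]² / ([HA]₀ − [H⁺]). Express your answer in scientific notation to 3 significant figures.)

[H⁺] = 10^(−pH) = 10^(−2.60) = 2.512e-03 M. For HA ⇌ H⁺ + A⁻, Ka = [H⁺][A⁻]/[HA] = [H⁺]² / ([HA]₀ − [H⁺]) = (2.512e-03)² / (0.035 − 2.512e-03) = 1.94e-04.

K_a = 1.94e-04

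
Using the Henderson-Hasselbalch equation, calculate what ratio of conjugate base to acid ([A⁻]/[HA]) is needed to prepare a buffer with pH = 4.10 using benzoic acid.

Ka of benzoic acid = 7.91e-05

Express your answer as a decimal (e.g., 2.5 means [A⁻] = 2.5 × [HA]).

pKa = -log(7.91e-05) = 4.1018. pH = pKa + log([A⁻]/[HA]), so log([A⁻]/[HA]) = pH − pKa = 4.10 − 4.1018 = -0.0018. [A⁻]/[HA] = 10^(-0.0018) = 0.996

[A⁻]/[HA] = 0.996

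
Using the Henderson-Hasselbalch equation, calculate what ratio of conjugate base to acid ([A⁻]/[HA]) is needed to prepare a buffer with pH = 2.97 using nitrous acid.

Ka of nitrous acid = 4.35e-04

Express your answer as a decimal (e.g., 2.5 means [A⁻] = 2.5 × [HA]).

pKa = -log(4.35e-04) = 3.3615. pH = pKa + log([A⁻]/[HA]), so log([A⁻]/[HA]) = pH − pKa = 2.97 − 3.3615 = -0.3915. [A⁻]/[HA] = 10^(-0.3915) = 0.406

[A⁻]/[HA] = 0.406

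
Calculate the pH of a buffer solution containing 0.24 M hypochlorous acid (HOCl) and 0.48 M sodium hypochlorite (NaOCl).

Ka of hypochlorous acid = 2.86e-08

pKa = -log(2.86e-08) = 7.54. pH = pKa + log([A⁻]/[HA]) = 7.54 + log(0.48/0.24)

pH = 7.84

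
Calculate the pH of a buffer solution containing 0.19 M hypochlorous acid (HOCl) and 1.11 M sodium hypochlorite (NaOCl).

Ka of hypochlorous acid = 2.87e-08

pKa = -log(2.87e-08) = 7.54. pH = pKa + log([A⁻]/[HA]) = 7.54 + log(1.11/0.19)

pH = 8.31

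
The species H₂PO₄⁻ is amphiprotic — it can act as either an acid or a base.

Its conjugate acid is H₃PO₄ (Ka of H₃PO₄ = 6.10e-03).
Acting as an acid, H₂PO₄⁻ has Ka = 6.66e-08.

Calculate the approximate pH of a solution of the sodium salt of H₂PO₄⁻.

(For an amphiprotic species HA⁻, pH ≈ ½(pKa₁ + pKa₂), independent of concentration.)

pKa₁ = -log(6.10e-03) = 2.21; pKa₂ = -log(6.66e-08) = 7.18. For an amphiprotic species, pH ≈ ½(pKa₁ + pKa₂) = ½(2.21 + 7.18) = 4.70.

pH = 4.70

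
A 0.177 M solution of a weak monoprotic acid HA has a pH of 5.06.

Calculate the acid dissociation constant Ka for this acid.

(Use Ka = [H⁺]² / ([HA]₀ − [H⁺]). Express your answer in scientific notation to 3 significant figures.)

[H⁺] = 10^(−pH) = 10^(−5.06) = 8.710e-06 M. For HA ⇌ H⁺ + A⁻, Ka = [H⁺][A⁻]/[HA] = [H⁺]² / ([HA]₀ − [H⁺]) = (8.710e-06)² / (0.177 − 8.710e-06) = 4.29e-10.

K_a = 4.29e-10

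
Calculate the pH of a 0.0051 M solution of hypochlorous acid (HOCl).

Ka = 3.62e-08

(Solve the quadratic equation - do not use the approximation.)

x² + Ka×x - Ka×C = 0. Using quadratic formula: [H⁺] = 1.3569e-05

pH = 4.87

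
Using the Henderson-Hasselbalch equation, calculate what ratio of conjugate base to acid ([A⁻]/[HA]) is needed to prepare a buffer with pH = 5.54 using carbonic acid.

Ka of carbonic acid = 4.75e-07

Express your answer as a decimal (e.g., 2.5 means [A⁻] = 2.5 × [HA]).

pKa = -log(4.75e-07) = 6.3233. pH = pKa + log([A⁻]/[HA]), so log([A⁻]/[HA]) = pH − pKa = 5.54 − 6.3233 = -0.7833. [A⁻]/[HA] = 10^(-0.7833) = 0.165

[A⁻]/[HA] = 0.165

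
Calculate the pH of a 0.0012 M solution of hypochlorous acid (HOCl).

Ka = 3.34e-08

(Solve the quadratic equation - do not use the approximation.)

x² + Ka×x - Ka×C = 0. Using quadratic formula: [H⁺] = 6.3142e-06

pH = 5.20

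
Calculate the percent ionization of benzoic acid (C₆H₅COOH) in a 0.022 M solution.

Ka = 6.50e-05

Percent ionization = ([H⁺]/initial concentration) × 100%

Using Ka equilibrium: x² + Ka×x - Ka×C = 0. Solving: [H⁺] = 1.1638e-03. Percent = (1.1638e-03/0.022) × 100

Percent ionization = 5.29%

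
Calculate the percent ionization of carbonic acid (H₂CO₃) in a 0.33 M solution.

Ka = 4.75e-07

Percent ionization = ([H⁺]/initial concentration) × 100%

Using Ka equilibrium: x² + Ka×x - Ka×C = 0. Solving: [H⁺] = 3.9568e-04. Percent = (3.9568e-04/0.33) × 100

Percent ionization = 0.12%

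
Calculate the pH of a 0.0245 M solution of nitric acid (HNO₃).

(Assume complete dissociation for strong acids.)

[H⁺] = 0.0245 M for strong acid. pH = -log[H⁺] = -log(0.0245)

pH = 1.61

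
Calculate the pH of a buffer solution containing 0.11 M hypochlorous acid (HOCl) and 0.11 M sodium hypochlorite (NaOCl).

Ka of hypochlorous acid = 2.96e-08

pKa = -log(2.96e-08) = 7.53. pH = pKa + log([A⁻]/[HA]) = 7.53 + log(0.11/0.11)

pH = 7.53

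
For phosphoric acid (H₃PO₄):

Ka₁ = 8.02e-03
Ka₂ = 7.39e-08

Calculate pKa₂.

pKa₂ = -log(Ka₂) = -log(7.39e-08) = 7.13.

pK_{a2} = 7.13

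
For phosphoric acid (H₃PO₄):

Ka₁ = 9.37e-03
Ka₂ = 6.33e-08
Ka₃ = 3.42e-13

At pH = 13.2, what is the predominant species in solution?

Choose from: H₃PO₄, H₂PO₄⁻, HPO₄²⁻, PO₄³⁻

pKa₁ = 2.03, pKa₂ = 7.20, pKa₃ = 12.47. For a polyprotic acid the predominant species crosses at each pKa: below pKa_n the protonated form dominates, above it the deprotonated form does. At pH = 13.2, the predominant species is PO₄³⁻.

PO₄³⁻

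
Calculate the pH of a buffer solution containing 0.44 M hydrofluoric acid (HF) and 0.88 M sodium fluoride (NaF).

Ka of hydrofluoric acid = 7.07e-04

pKa = -log(7.07e-04) = 3.15. pH = pKa + log([A⁻]/[HA]) = 3.15 + log(0.88/0.44)

pH = 3.45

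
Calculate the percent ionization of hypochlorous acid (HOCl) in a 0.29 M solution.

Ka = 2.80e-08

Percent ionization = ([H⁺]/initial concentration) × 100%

Using Ka equilibrium: x² + Ka×x - Ka×C = 0. Solving: [H⁺] = 9.0097e-05. Percent = (9.0097e-05/0.29) × 100

Percent ionization = 0.0311%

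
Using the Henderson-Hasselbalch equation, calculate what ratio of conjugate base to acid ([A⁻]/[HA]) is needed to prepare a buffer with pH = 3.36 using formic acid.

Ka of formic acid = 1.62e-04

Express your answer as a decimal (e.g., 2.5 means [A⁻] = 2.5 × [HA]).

pKa = -log(1.62e-04) = 3.7905. pH = pKa + log([A⁻]/[HA]), so log([A⁻]/[HA]) = pH − pKa = 3.36 − 3.7905 = -0.4305. [A⁻]/[HA] = 10^(-0.4305) = 0.371

[A⁻]/[HA] = 0.371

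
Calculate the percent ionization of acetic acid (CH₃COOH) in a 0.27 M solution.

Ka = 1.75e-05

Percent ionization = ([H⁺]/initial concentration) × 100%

Using Ka equilibrium: x² + Ka×x - Ka×C = 0. Solving: [H⁺] = 2.1650e-03. Percent = (2.1650e-03/0.27) × 100

Percent ionization = 0.802%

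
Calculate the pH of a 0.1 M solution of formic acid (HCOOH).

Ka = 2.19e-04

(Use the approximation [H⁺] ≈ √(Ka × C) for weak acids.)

[H⁺] = √(Ka × C) = √(2.19e-04 × 0.1) = 4.6797e-03. pH = -log(4.6797e-03)

pH = 2.33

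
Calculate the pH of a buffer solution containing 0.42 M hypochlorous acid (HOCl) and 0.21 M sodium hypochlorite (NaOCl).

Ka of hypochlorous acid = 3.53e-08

pKa = -log(3.53e-08) = 7.45. pH = pKa + log([A⁻]/[HA]) = 7.45 + log(0.21/0.42)

pH = 7.15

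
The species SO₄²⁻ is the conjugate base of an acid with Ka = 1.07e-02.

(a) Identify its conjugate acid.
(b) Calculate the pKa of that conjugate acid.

(a) The conjugate acid is formed by adding one H⁺ to SO₄²⁻, giving HSO₄⁻. (b) pKa = -log(Ka) = -log(1.07e-02) = 1.97.

Conjugate acid: HSO₄⁻; pK_a = 1.97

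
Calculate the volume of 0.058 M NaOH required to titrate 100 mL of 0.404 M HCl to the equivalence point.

At equivalence: moles acid = moles base. moles HCl = 0.404 × 100/1000 = 0.0404 mol. V_base = moles / 0.058 × 1000 = 696.6 mL.

V_{base} = 696.6 mL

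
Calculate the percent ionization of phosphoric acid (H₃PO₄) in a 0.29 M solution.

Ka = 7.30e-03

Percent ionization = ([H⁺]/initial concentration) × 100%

Using Ka equilibrium: x² + Ka×x - Ka×C = 0. Solving: [H⁺] = 4.2505e-02. Percent = (4.2505e-02/0.29) × 100

Percent ionization = 14.7%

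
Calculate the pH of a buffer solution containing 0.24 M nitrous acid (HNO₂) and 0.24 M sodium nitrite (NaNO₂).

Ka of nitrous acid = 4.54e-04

pKa = -log(4.54e-04) = 3.34. pH = pKa + log([A⁻]/[HA]) = 3.34 + log(0.24/0.24)

pH = 3.34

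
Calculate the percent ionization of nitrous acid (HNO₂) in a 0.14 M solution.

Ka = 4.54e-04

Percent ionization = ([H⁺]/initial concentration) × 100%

Using Ka equilibrium: x² + Ka×x - Ka×C = 0. Solving: [H⁺] = 7.7487e-03. Percent = (7.7487e-03/0.14) × 100

Percent ionization = 5.53%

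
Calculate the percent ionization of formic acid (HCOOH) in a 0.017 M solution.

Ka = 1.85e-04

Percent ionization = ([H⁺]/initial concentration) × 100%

Using Ka equilibrium: x² + Ka×x - Ka×C = 0. Solving: [H⁺] = 1.6833e-03. Percent = (1.6833e-03/0.017) × 100

Percent ionization = 9.9%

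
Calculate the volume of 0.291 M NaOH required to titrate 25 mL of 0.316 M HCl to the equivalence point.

At equivalence: moles acid = moles base. moles HCl = 0.316 × 25/1000 = 0.0079 mol. V_base = moles / 0.291 × 1000 = 27.1 mL.

V_{base} = 27.1 mL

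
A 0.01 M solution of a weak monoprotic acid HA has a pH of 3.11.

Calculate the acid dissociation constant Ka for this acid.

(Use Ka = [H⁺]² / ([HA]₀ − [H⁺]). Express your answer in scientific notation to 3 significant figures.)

[H⁺] = 10^(−pH) = 10^(−3.11) = 7.762e-04 M. For HA ⇌ H⁺ + A⁻, Ka = [H⁺][A⁻]/[HA] = [H⁺]² / ([HA]₀ − [H⁺]) = (7.762e-04)² / (0.01 − 7.762e-04) = 6.53e-05.

K_a = 6.53e-05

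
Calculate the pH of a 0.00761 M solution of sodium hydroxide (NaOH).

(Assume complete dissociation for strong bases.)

[OH⁻] = 0.00761 M for strong base. pOH = -log[OH⁻] = 2.12, pH = 14 - pOH

pH = 11.88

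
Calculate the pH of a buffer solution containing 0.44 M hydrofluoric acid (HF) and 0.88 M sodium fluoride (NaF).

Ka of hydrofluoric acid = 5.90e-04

pKa = -log(5.90e-04) = 3.23. pH = pKa + log([A⁻]/[HA]) = 3.23 + log(0.88/0.44)

pH = 3.53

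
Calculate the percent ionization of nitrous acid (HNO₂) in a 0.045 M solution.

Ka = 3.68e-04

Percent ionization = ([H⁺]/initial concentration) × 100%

Using Ka equilibrium: x² + Ka×x - Ka×C = 0. Solving: [H⁺] = 3.8896e-03. Percent = (3.8896e-03/0.045) × 100

Percent ionization = 8.64%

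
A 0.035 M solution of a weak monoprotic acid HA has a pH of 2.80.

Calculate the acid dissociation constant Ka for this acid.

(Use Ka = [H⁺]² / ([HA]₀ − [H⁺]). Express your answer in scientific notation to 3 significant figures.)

[H⁺] = 10^(−pH) = 10^(−2.80) = 1.585e-03 M. For HA ⇌ H⁺ + A⁻, Ka = [H⁺][A⁻]/[HA] = [H⁺]² / ([HA]₀ − [H⁺]) = (1.585e-03)² / (0.035 − 1.585e-03) = 7.52e-05.

K_a = 7.52e-05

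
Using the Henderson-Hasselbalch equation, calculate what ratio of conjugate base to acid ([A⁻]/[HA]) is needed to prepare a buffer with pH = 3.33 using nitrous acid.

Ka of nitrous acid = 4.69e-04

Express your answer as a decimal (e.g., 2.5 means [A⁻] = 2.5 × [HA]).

pKa = -log(4.69e-04) = 3.3288. pH = pKa + log([A⁻]/[HA]), so log([A⁻]/[HA]) = pH − pKa = 3.33 − 3.3288 = 0.0012. [A⁻]/[HA] = 10^(0.0012) = 1.00

[A⁻]/[HA] = 1.00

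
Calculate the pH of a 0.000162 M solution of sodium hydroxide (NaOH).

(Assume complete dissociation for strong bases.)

[OH⁻] = 0.000162 M for strong base. pOH = -log[OH⁻] = 3.79, pH = 14 - pOH

pH = 10.21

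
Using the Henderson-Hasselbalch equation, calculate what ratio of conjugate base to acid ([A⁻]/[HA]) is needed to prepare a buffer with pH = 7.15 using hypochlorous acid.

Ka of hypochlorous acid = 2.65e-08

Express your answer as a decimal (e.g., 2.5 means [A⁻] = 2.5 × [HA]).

pKa = -log(2.65e-08) = 7.5768. pH = pKa + log([A⁻]/[HA]), so log([A⁻]/[HA]) = pH − pKa = 7.15 − 7.5768 = -0.4268. [A⁻]/[HA] = 10^(-0.4268) = 0.374

[A⁻]/[HA] = 0.374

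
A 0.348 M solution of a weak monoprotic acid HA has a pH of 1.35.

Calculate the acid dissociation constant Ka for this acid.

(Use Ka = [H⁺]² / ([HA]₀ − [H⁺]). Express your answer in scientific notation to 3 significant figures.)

[H⁺] = 10^(−pH) = 10^(−1.35) = 4.467e-02 M. For HA ⇌ H⁺ + A⁻, Ka = [H⁺][A⁻]/[HA] = [H⁺]² / ([HA]₀ − [H⁺]) = (4.467e-02)² / (0.348 − 4.467e-02) = 6.58e-03.

K_a = 6.58e-03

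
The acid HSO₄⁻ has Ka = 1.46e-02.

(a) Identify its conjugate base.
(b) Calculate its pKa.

(a) The conjugate base is formed by removing one H⁺ from HSO₄⁻, giving SO₄²⁻. (b) pKa = -log(Ka) = -log(1.46e-02) = 1.84.

Conjugate base: SO₄²⁻; pK_a = 1.84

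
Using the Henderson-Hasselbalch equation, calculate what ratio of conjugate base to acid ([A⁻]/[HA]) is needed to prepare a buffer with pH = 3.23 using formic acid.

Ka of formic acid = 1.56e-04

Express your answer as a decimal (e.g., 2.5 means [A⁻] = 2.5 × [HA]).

pKa = -log(1.56e-04) = 3.8069. pH = pKa + log([A⁻]/[HA]), so log([A⁻]/[HA]) = pH − pKa = 3.23 − 3.8069 = -0.5769. [A⁻]/[HA] = 10^(-0.5769) = 0.265

[A⁻]/[HA] = 0.265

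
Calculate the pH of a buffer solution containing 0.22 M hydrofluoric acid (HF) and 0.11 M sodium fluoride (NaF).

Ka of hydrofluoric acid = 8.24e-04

pKa = -log(8.24e-04) = 3.08. pH = pKa + log([A⁻]/[HA]) = 3.08 + log(0.11/0.22)

pH = 2.78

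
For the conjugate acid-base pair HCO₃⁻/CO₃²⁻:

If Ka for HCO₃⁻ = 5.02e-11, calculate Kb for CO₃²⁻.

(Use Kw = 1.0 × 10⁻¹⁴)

For a conjugate pair Ka × Kb = Kw, so Kb = Kw/Ka = 1.0 × 10⁻¹⁴ / 5.02e-11 = 1.99e-04.

K_b = 1.99e-04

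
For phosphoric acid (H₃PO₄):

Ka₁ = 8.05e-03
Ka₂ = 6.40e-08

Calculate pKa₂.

pKa₂ = -log(Ka₂) = -log(6.40e-08) = 7.19.

pK_{a2} = 7.19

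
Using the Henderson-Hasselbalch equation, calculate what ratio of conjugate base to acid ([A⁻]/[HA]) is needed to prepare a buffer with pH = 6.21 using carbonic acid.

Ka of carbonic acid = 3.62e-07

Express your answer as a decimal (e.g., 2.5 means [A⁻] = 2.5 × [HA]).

pKa = -log(3.62e-07) = 6.4413. pH = pKa + log([A⁻]/[HA]), so log([A⁻]/[HA]) = pH − pKa = 6.21 − 6.4413 = -0.2313. [A⁻]/[HA] = 10^(-0.2313) = 0.587

[A⁻]/[HA] = 0.587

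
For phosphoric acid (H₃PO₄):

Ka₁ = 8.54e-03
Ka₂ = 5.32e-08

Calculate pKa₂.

pKa₂ = -log(Ka₂) = -log(5.32e-08) = 7.27.

pK_{a2} = 7.27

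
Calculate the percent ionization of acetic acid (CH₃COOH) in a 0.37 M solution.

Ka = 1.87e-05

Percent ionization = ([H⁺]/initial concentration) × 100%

Using Ka equilibrium: x² + Ka×x - Ka×C = 0. Solving: [H⁺] = 2.6211e-03. Percent = (2.6211e-03/0.37) × 100

Percent ionization = 0.708%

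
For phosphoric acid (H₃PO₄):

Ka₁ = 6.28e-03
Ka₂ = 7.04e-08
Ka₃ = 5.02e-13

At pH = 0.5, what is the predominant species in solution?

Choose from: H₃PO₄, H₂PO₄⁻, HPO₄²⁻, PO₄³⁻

pKa₁ = 2.20, pKa₂ = 7.15, pKa₃ = 12.30. For a polyprotic acid the predominant species crosses at each pKa: below pKa_n the protonated form dominates, above it the deprotonated form does. At pH = 0.5, the predominant species is H₃PO₄.

H₃PO₄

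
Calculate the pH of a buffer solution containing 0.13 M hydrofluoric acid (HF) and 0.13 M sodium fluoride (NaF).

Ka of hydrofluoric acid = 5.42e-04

pKa = -log(5.42e-04) = 3.27. pH = pKa + log([A⁻]/[HA]) = 3.27 + log(0.13/0.13)

pH = 3.27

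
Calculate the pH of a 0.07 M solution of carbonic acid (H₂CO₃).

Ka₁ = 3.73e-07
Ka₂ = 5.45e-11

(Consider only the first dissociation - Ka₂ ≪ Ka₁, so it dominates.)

First dissociation dominates. From Ka₁ = [H⁺][HA⁻]/[H₂A], x² + Ka₁·x − Ka₁·C = 0 with C = 0.07 M and Ka₁ = 3.73e-07. Solving: [H⁺] = (−Ka₁ + √(Ka₁² + 4·Ka₁·C)) / 2 = 1.6140e-04 M. pH = -log(1.6140e-04) = 3.79.

pH = 3.79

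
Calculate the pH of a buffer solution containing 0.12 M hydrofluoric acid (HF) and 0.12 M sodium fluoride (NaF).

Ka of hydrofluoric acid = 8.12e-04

pKa = -log(8.12e-04) = 3.09. pH = pKa + log([A⁻]/[HA]) = 3.09 + log(0.12/0.12)

pH = 3.09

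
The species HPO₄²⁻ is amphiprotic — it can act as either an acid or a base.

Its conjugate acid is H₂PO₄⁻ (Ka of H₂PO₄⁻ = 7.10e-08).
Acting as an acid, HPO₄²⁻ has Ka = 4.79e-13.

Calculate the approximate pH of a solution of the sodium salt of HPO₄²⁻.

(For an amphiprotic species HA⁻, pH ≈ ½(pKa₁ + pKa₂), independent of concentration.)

pKa₁ = -log(7.10e-08) = 7.15; pKa₂ = -log(4.79e-13) = 12.32. For an amphiprotic species, pH ≈ ½(pKa₁ + pKa₂) = ½(7.15 + 12.32) = 9.73.

pH = 9.73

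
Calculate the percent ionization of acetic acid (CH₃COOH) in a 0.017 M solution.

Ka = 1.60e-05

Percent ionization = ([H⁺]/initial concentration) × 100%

Using Ka equilibrium: x² + Ka×x - Ka×C = 0. Solving: [H⁺] = 5.1360e-04. Percent = (5.1360e-04/0.017) × 100

Percent ionization = 3.02%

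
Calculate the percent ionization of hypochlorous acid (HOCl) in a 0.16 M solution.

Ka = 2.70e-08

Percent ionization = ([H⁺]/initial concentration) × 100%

Using Ka equilibrium: x² + Ka×x - Ka×C = 0. Solving: [H⁺] = 6.5713e-05. Percent = (6.5713e-05/0.16) × 100

Percent ionization = 0.0411%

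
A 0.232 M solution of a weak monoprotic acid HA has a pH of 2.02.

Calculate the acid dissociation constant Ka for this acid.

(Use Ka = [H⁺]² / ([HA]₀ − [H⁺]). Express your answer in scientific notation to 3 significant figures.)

[H⁺] = 10^(−pH) = 10^(−2.02) = 9.550e-03 M. For HA ⇌ H⁺ + A⁻, Ka = [H⁺][A⁻]/[HA] = [H⁺]² / ([HA]₀ − [H⁺]) = (9.550e-03)² / (0.232 − 9.550e-03) = 4.10e-04.

K_a = 4.10e-04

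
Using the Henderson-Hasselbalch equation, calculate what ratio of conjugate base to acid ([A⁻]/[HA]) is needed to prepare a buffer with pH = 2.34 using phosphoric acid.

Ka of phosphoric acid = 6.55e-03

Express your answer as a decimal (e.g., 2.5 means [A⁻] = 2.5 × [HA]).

pKa = -log(6.55e-03) = 2.1838. pH = pKa + log([A⁻]/[HA]), so log([A⁻]/[HA]) = pH − pKa = 2.34 − 2.1838 = 0.1562. [A⁻]/[HA] = 10^(0.1562) = 1.43

[A⁻]/[HA] = 1.43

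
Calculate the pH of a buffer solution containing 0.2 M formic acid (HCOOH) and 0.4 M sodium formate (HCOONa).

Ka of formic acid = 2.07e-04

pKa = -log(2.07e-04) = 3.68. pH = pKa + log([A⁻]/[HA]) = 3.68 + log(0.4/0.2)

pH = 3.99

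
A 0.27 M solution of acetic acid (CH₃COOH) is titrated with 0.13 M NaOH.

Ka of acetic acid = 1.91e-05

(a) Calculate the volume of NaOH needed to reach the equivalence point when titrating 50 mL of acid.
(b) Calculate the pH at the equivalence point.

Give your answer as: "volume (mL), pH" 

moles acid = 0.27 × 50/1000 = 0.0135 mol; V_base = moles/0.13 × 1000 = 103.8 mL. At equivalence only the conjugate base is present: [A⁻] = 0.0135/0.154 = 8.7750e-02 M. Kb = Kw/Ka = 5.24e-10; [OH⁻] = √(Kb × [A⁻]) = 6.7781e-06; pOH = 5.17; pH = 14 - pOH = 8.83.

V = 103.8 mL, pH = 8.83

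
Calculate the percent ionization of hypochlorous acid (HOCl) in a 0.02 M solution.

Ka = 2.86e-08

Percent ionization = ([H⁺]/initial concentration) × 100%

Using Ka equilibrium: x² + Ka×x - Ka×C = 0. Solving: [H⁺] = 2.3902e-05. Percent = (2.3902e-05/0.02) × 100

Percent ionization = 0.12%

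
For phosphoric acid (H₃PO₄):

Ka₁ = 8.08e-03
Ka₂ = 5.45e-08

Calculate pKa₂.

pKa₂ = -log(Ka₂) = -log(5.45e-08) = 7.26.

pK_{a2} = 7.26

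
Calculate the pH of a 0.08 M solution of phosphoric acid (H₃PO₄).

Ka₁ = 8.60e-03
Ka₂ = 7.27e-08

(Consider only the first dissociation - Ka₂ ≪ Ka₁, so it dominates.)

First dissociation dominates. From Ka₁ = [H⁺][HA⁻]/[H₂A], x² + Ka₁·x − Ka₁·C = 0 with C = 0.08 M and Ka₁ = 8.60e-03. Solving: [H⁺] = (−Ka₁ + √(Ka₁² + 4·Ka₁·C)) / 2 = 2.2280e-02 M. pH = -log(2.2280e-02) = 1.65.

pH = 1.65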